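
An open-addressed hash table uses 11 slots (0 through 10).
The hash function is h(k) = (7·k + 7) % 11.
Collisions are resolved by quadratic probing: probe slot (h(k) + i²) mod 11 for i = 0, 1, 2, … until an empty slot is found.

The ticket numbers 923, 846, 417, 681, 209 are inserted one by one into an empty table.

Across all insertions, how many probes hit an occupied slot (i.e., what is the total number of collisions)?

6

923 hashes to 0; slot 0 is free → place at 0.
846 hashes to 0; 0 taken → place at 1.
417 hashes to 0; 0,1 taken → place at 4.
681 hashes to 0; 0,1,4 taken → place at 9.
209 hashes to 7; slot 7 is free → place at 7.
Table: [923, 846, ∅, ∅, 417, ∅, ∅, 209, ∅, 681, ∅]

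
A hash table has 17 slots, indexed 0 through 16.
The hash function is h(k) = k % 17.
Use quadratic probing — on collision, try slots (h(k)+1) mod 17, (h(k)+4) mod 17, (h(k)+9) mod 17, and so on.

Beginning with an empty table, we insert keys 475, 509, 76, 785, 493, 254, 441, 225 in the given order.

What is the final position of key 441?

7

475 hashes to 16; slot 16 is free => place at 16.
509 hashes to 16; 16 taken => place at 0.
76 hashes to 8; slot 8 is free => place at 8.
785 hashes to 3; slot 3 is free => place at 3.
493 hashes to 0; 0 taken => place at 1.
254 hashes to 16; 16,0,3,8 taken => place at 15.
441 hashes to 16; 16,0,3,8,15 taken => place at 7.
225 hashes to 4; slot 4 is free => place at 4.
Table: [509, 493, _, 785, 225, _, _, 441, 76, _, _, _, _, _, _, 254, 475]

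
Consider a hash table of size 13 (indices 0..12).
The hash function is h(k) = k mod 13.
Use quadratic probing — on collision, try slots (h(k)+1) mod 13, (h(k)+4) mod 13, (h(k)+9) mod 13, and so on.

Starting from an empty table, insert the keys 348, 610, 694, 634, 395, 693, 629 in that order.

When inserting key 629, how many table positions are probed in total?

3

348: h=10 -> slot 10
610: h=12 -> slot 12
694: h=5 -> slot 5
634: h=10, probe 10,11 -> slot 11
395: h=5, probe 5,6 -> slot 6
693: h=4 -> slot 4
629: h=5, probe 5,6,9 -> slot 9
Table: [-, -, -, -, 693, 694, 395, -, -, 629, 348, 634, 610]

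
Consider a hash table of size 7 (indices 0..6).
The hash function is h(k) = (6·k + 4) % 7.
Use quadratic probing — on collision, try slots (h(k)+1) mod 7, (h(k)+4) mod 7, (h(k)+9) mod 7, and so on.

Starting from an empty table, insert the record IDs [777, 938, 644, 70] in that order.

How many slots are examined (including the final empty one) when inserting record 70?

777: h=4 → slot 4
938: h=4, probe 4,5 → slot 5
644: h=4, probe 4,5,1 → slot 1
70: h=4, probe 4,5,1,6 → slot 6
Table: [-, 644, -, -, 777, 938, 70]

4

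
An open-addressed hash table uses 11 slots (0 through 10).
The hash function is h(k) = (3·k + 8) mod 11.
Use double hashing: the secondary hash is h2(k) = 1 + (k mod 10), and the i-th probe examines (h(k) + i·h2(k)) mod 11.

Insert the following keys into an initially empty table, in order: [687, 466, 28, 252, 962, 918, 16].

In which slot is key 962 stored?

687 hashes to 1; slot 1 is free → place at 1.
466 hashes to 9; slot 9 is free → place at 9.
28 hashes to 4; slot 4 is free → place at 4.
252 hashes to 5; slot 5 is free → place at 5.
962 hashes to 1, h2=3; 1,4 taken → place at 7.
918 hashes to 1, h2=9; 1 taken → place at 10.
16 hashes to 1, h2=7; 1 taken → place at 8.
Table: [_, 687, _, _, 28, 252, _, 962, 16, 466, 918]

7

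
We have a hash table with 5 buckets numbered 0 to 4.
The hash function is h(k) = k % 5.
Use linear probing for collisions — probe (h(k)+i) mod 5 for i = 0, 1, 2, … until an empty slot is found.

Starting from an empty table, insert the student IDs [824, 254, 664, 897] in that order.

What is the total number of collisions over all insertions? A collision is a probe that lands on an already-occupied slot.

3

824 hashes to 4; slot 4 is free => place at 4.
254 hashes to 4; 4 taken => place at 0.
664 hashes to 4; 4,0 taken => place at 1.
897 hashes to 2; slot 2 is free => place at 2.
Table: [254, 664, 897, -, 824]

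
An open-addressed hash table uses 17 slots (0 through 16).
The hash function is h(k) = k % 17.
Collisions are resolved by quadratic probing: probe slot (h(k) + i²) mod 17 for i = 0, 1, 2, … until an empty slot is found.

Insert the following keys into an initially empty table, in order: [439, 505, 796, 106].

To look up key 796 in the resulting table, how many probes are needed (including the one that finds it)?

439: h=14 → slot 14
505: h=12 → slot 12
796: h=14, probe 14,15 → slot 15
106: h=4 → slot 4
Table: [_, _, _, _, 106, _, _, _, _, _, _, _, 505, _, 439, 796, _]
Lookup 796: h=14, probe 14,15 → found at 15.

2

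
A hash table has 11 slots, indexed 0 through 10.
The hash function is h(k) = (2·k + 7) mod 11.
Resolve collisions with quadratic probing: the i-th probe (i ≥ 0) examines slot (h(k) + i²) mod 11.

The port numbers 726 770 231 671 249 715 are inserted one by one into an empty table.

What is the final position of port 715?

726 hashes to 7; slot 7 is free => place at 7.
770 hashes to 7; 7 taken => place at 8.
231 hashes to 7; 7,8 taken => place at 0.
671 hashes to 7; 7,8,0 taken => place at 5.
249 hashes to 10; slot 10 is free => place at 10.
715 hashes to 7; 7,8,0,5 taken => place at 1.
Table: [231, 715, —, —, —, 671, —, 726, 770, —, 249]

1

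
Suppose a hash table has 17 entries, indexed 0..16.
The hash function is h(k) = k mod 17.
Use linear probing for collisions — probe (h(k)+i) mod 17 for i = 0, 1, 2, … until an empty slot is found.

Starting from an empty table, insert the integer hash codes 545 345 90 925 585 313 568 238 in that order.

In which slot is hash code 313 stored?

545: h=1 → slot 1
345: h=5 → slot 5
90: h=5, probe 5,6 → slot 6
925: h=7 → slot 7
585: h=7, probe 7,8 → slot 8
313: h=7, probe 7,8,9 → slot 9
568: h=7, probe 7,8,9,10 → slot 10
238: h=0 → slot 0
Table: [238, 545, ∅, ∅, ∅, 345, 90, 925, 585, 313, 568, ∅, ∅, ∅, ∅, ∅, ∅]

9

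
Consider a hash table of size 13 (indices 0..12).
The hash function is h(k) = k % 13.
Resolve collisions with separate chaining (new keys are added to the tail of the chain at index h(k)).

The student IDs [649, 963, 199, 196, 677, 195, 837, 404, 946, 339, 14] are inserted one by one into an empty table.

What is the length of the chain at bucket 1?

6

Insert 649: h=12, bucket 12 empty → new chain.
Insert 963: h=1, bucket 1 empty → new chain.
Insert 199: h=4, bucket 4 empty → new chain.
Insert 196: h=1, bucket 1 nonempty → append to chain.
Insert 677: h=1, bucket 1 nonempty → append to chain.
Insert 195: h=0, bucket 0 empty → new chain.
Insert 837: h=5, bucket 5 empty → new chain.
Insert 404: h=1, bucket 1 nonempty → append to chain.
Insert 946: h=10, bucket 10 empty → new chain.
Insert 339: h=1, bucket 1 nonempty → append to chain.
Insert 14: h=1, bucket 1 nonempty → append to chain.
Final buckets:
0: 195
1: 963 -> 196 -> 677 -> 404 -> 339 -> 14
2: _
3: _
4: 199
5: 837
6: _
7: _
8: _
9: _
10: 946
11: _
12: 649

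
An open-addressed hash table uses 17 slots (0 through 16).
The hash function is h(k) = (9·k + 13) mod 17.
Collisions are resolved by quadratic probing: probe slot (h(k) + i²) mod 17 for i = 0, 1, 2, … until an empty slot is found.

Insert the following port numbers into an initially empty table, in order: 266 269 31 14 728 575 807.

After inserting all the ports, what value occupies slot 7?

14

266 hashes to 10; slot 10 is free → place at 10.
269 hashes to 3; slot 3 is free → place at 3.
31 hashes to 3; 3 taken → place at 4.
14 hashes to 3; 3,4 taken → place at 7.
728 hashes to 3; 3,4,7 taken → place at 12.
575 hashes to 3; 3,4,7,12 taken → place at 2.
807 hashes to 0; slot 0 is free → place at 0.
Table: [807, -, 575, 269, 31, -, -, 14, -, -, 266, -, 728, -, -, -, -]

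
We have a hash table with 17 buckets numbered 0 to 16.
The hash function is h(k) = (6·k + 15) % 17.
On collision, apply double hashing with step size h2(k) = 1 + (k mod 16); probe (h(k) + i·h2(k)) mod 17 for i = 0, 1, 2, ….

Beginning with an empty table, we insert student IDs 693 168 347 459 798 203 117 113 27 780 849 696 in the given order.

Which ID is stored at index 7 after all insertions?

27

693 hashes to 8; slot 8 is free -> place at 8.
168 hashes to 3; slot 3 is free -> place at 3.
347 hashes to 6; slot 6 is free -> place at 6.
459 hashes to 15; slot 15 is free -> place at 15.
798 hashes to 9; slot 9 is free -> place at 9.
203 hashes to 9, h2=12; 9 taken -> place at 4.
117 hashes to 3, h2=6; 3,9,15,4 taken -> place at 10.
113 hashes to 13; slot 13 is free -> place at 13.
27 hashes to 7; slot 7 is free -> place at 7.
780 hashes to 3, h2=13; 3 taken -> place at 16.
849 hashes to 9, h2=2; 9 taken -> place at 11.
696 hashes to 9, h2=9; 9 taken -> place at 1.
Table: [-, 696, -, 168, 203, -, 347, 27, 693, 798, 117, 849, -, 113, -, 459, 780]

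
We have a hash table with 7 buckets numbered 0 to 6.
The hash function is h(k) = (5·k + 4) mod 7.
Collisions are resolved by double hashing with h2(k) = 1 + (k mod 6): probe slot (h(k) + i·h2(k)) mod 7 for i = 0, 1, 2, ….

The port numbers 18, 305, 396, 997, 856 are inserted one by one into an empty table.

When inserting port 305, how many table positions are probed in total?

2

18: h=3 → slot 3
305: h=3, h2=6, probe 3,2 → slot 2
396: h=3, h2=1, probe 3,4 → slot 4
997: h=5 → slot 5
856: h=0 → slot 0
Table: [856, -, 305, 18, 396, 997, -]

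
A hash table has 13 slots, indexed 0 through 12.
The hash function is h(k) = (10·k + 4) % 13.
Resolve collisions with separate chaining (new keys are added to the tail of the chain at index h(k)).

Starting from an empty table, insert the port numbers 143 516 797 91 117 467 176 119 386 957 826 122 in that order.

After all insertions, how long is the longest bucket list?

3

Insert 143: h=4, bucket 4 empty -> new chain.
Insert 516: h=3, bucket 3 empty -> new chain.
Insert 797: h=5, bucket 5 empty -> new chain.
Insert 91: h=4, bucket 4 nonempty -> append to chain.
Insert 117: h=4, bucket 4 nonempty -> append to chain.
Insert 467: h=7, bucket 7 empty -> new chain.
Insert 176: h=9, bucket 9 empty -> new chain.
Insert 119: h=11, bucket 11 empty -> new chain.
Insert 386: h=3, bucket 3 nonempty -> append to chain.
Insert 957: h=6, bucket 6 empty -> new chain.
Insert 826: h=9, bucket 9 nonempty -> append to chain.
Insert 122: h=2, bucket 2 empty -> new chain.
Final buckets:
0: -
1: -
2: 122
3: 516 -> 386
4: 143 -> 91 -> 117
5: 797
6: 957
7: 467
8: -
9: 176 -> 826
10: -
11: 119
12: -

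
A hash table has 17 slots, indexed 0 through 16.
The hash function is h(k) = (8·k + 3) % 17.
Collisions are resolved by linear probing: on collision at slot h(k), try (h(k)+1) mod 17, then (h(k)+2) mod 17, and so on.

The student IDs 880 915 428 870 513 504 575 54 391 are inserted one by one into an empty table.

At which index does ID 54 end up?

880: h=5 -> slot 5
915: h=13 -> slot 13
428: h=10 -> slot 10
870: h=10, probe 10,11 -> slot 11
513: h=10, probe 10,11,12 -> slot 12
504: h=6 -> slot 6
575: h=13, probe 13,14 -> slot 14
54: h=10, probe 10,11,12,13,14,15 -> slot 15
391: h=3 -> slot 3
Table: [-, -, -, 391, -, 880, 504, -, -, -, 428, 870, 513, 915, 575, 54, -]

15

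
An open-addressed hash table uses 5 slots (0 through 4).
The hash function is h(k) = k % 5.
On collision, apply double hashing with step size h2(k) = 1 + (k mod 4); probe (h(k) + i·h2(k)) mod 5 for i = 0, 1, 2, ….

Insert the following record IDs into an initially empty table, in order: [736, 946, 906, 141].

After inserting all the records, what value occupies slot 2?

Insert 736: h=1, slot 1 empty → index 1.
Insert 946: h=1, h2=3, slot 1 occupied → index 4.
Insert 906: h=1, h2=3, slots 1,4 occupied → index 2.
Insert 141: h=1, h2=2, slot 1 occupied → index 3.
Table: [—, 736, 906, 141, 946]

906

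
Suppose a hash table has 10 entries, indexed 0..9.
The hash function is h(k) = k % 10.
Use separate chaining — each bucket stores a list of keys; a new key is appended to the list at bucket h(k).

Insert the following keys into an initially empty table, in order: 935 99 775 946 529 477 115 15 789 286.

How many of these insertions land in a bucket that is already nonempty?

6

Insert 935: h=5, bucket 5 empty -> new chain.
Insert 99: h=9, bucket 9 empty -> new chain.
Insert 775: h=5, bucket 5 nonempty -> append to chain.
Insert 946: h=6, bucket 6 empty -> new chain.
Insert 529: h=9, bucket 9 nonempty -> append to chain.
Insert 477: h=7, bucket 7 empty -> new chain.
Insert 115: h=5, bucket 5 nonempty -> append to chain.
Insert 15: h=5, bucket 5 nonempty -> append to chain.
Insert 789: h=9, bucket 9 nonempty -> append to chain.
Insert 286: h=6, bucket 6 nonempty -> append to chain.
Final buckets:
0: _
1: _
2: _
3: _
4: _
5: 935 -> 775 -> 115 -> 15
6: 946 -> 286
7: 477
8: _
9: 99 -> 529 -> 789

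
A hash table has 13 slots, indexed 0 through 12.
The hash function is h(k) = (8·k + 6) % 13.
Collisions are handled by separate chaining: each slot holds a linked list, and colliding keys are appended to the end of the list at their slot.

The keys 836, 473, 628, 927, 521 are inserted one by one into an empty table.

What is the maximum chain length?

3

836 -> bucket 12
473 -> bucket 7
628 -> bucket 12 (collision)
927 -> bucket 12 (collision)
521 -> bucket 1
Final buckets:
0: —
1: 521
2: —
3: —
4: —
5: —
6: —
7: 473
8: —
9: —
10: —
11: —
12: 836 -> 628 -> 927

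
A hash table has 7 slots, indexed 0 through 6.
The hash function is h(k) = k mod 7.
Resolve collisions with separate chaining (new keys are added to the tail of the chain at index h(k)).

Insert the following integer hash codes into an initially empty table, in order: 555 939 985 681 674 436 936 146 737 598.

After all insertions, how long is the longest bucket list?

5

555 → bucket 2
939 → bucket 1
985 → bucket 5
681 → bucket 2 (collision)
674 → bucket 2 (collision)
436 → bucket 2 (collision)
936 → bucket 5 (collision)
146 → bucket 6
737 → bucket 2 (collision)
598 → bucket 3
Final buckets:
0: .
1: 939
2: 555 -> 681 -> 674 -> 436 -> 737
3: 598
4: .
5: 985 -> 936
6: 146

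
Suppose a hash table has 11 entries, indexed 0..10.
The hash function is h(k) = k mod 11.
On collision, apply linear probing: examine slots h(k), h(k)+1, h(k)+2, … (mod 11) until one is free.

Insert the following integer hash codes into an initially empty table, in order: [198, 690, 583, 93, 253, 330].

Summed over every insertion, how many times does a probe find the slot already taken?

198: h=0 -> slot 0
690: h=8 -> slot 8
583: h=0, probe 0,1 -> slot 1
93: h=5 -> slot 5
253: h=0, probe 0,1,2 -> slot 2
330: h=0, probe 0,1,2,3 -> slot 3
Table: [198, 583, 253, 330, -, 93, -, -, 690, -, -]

6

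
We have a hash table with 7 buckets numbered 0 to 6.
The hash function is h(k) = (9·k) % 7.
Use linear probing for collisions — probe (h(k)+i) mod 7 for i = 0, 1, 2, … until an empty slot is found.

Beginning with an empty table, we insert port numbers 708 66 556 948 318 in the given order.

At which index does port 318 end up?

708: h=2 → slot 2
66: h=6 → slot 6
556: h=6, probe 6,0 → slot 0
948: h=6, probe 6,0,1 → slot 1
318: h=6, probe 6,0,1,2,3 → slot 3
Table: [556, 948, 708, 318, —, —, 66]

3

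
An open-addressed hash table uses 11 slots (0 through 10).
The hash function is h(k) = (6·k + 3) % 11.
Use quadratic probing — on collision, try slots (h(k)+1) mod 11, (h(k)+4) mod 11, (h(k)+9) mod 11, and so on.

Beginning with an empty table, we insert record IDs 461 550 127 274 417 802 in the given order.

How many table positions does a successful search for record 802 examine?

Insert 461: h=8, slot 8 empty => index 8.
Insert 550: h=3, slot 3 empty => index 3.
Insert 127: h=6, slot 6 empty => index 6.
Insert 274: h=8, slot 8 occupied => index 9.
Insert 417: h=8, slots 8,9 occupied => index 1.
Insert 802: h=8, slots 8,9,1,6 occupied => index 2.
Table: [—, 417, 802, 550, —, —, 127, —, 461, 274, —]
Lookup 802: h=8, probe 8,9,1,6,2 → found at 2.

5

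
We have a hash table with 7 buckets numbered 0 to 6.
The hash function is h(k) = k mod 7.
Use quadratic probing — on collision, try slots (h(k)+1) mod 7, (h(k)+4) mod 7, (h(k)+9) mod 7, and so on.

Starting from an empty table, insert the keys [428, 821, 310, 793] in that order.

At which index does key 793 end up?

Insert 428: h=1, slot 1 empty → index 1.
Insert 821: h=2, slot 2 empty → index 2.
Insert 310: h=2, slot 2 occupied → index 3.
Insert 793: h=2, slots 2,3 occupied → index 6.
Table: [∅, 428, 821, 310, ∅, ∅, 793]

6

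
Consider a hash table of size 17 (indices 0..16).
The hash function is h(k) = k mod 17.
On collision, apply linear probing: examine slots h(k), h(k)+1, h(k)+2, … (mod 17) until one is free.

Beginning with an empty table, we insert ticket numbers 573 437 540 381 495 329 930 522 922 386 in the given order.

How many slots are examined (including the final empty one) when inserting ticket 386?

6

Insert 573: h=12, slot 12 empty → index 12.
Insert 437: h=12, slot 12 occupied → index 13.
Insert 540: h=13, slot 13 occupied → index 14.
Insert 381: h=7, slot 7 empty → index 7.
Insert 495: h=2, slot 2 empty → index 2.
Insert 329: h=6, slot 6 empty → index 6.
Insert 930: h=12, slots 12,13,14 occupied → index 15.
Insert 522: h=12, slots 12,13,14,15 occupied → index 16.
Insert 922: h=4, slot 4 empty → index 4.
Insert 386: h=12, slots 12,13,14,15,16 occupied → index 0.
Table: [386, -, 495, -, 922, -, 329, 381, -, -, -, -, 573, 437, 540, 930, 522]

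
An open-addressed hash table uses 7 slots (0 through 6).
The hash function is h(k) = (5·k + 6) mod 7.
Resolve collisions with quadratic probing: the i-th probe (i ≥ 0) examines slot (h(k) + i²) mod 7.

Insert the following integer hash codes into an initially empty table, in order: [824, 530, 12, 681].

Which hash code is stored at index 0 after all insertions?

824: h=3 -> slot 3
530: h=3, probe 3,4 -> slot 4
12: h=3, probe 3,4,0 -> slot 0
681: h=2 -> slot 2
Table: [12, ∅, 681, 824, 530, ∅, ∅]

12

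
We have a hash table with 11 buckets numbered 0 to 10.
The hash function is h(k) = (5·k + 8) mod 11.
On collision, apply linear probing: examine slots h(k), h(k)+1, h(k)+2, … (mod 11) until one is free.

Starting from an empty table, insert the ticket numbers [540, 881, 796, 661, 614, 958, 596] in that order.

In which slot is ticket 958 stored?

5

Insert 540: h=2, slot 2 empty -> index 2.
Insert 881: h=2, slot 2 occupied -> index 3.
Insert 796: h=6, slot 6 empty -> index 6.
Insert 661: h=2, slots 2,3 occupied -> index 4.
Insert 614: h=9, slot 9 empty -> index 9.
Insert 958: h=2, slots 2,3,4 occupied -> index 5.
Insert 596: h=7, slot 7 empty -> index 7.
Table: [—, —, 540, 881, 661, 958, 796, 596, —, 614, —]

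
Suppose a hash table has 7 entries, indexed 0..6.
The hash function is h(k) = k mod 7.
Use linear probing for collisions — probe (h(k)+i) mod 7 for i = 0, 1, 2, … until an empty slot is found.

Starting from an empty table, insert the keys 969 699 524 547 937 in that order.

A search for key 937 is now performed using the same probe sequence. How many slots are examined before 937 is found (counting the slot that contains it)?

969: h=3 => slot 3
699: h=6 => slot 6
524: h=6, probe 6,0 => slot 0
547: h=1 => slot 1
937: h=6, probe 6,0,1,2 => slot 2
Table: [524, 547, 937, 969, ∅, ∅, 699]
Lookup 937: h=6, probe 6,0,1,2 → found at 2.

4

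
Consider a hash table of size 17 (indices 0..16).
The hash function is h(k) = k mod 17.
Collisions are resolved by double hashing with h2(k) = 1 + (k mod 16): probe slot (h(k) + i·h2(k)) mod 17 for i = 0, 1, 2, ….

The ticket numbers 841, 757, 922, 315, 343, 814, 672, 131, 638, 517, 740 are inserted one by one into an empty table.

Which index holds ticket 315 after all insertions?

16

841 hashes to 8; slot 8 is free => place at 8.
757 hashes to 9; slot 9 is free => place at 9.
922 hashes to 4; slot 4 is free => place at 4.
315 hashes to 9, h2=12; 9,4 taken => place at 16.
343 hashes to 3; slot 3 is free => place at 3.
814 hashes to 15; slot 15 is free => place at 15.
672 hashes to 9, h2=1; 9 taken => place at 10.
131 hashes to 12; slot 12 is free => place at 12.
638 hashes to 9, h2=15; 9 taken => place at 7.
517 hashes to 7, h2=6; 7 taken => place at 13.
740 hashes to 9, h2=5; 9 taken => place at 14.
Table: [., ., ., 343, 922, ., ., 638, 841, 757, 672, ., 131, 517, 740, 814, 315]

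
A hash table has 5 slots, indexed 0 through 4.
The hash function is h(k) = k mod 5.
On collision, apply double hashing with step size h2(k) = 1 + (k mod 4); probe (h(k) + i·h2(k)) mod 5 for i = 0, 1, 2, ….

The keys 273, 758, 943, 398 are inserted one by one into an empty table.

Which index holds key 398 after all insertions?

4

Insert 273: h=3, slot 3 empty -> index 3.
Insert 758: h=3, h2=3, slot 3 occupied -> index 1.
Insert 943: h=3, h2=4, slot 3 occupied -> index 2.
Insert 398: h=3, h2=3, slots 3,1 occupied -> index 4.
Table: [-, 758, 943, 273, 398]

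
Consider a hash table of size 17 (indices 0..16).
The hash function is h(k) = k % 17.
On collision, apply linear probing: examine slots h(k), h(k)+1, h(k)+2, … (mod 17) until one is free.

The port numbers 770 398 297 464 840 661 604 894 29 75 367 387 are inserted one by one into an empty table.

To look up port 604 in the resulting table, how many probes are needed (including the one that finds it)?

2

770: h=5 → slot 5
398: h=7 → slot 7
297: h=8 → slot 8
464: h=5, probe 5,6 → slot 6
840: h=7, probe 7,8,9 → slot 9
661: h=15 → slot 15
604: h=9, probe 9,10 → slot 10
894: h=10, probe 10,11 → slot 11
29: h=12 → slot 12
75: h=7, probe 7,8,9,10,11,12,13 → slot 13
367: h=10, probe 10,11,12,13,14 → slot 14
387: h=13, probe 13,14,15,16 → slot 16
Table: [-, -, -, -, -, 770, 464, 398, 297, 840, 604, 894, 29, 75, 367, 661, 387]
Lookup 604: h=9, probe 9,10 → found at 10.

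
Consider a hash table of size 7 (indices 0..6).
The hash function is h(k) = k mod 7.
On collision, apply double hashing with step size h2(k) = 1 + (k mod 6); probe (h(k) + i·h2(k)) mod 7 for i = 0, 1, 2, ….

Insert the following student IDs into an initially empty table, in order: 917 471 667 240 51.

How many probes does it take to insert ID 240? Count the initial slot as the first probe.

917 hashes to 0; slot 0 is free => place at 0.
471 hashes to 2; slot 2 is free => place at 2.
667 hashes to 2, h2=2; 2 taken => place at 4.
240 hashes to 2, h2=1; 2 taken => place at 3.
51 hashes to 2, h2=4; 2 taken => place at 6.
Table: [917, -, 471, 240, 667, -, 51]

2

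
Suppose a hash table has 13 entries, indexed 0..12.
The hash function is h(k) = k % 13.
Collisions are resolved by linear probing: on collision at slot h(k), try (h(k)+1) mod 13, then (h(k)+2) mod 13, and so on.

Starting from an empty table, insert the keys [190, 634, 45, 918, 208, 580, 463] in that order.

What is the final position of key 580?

11

190: h=8 -> slot 8
634: h=10 -> slot 10
45: h=6 -> slot 6
918: h=8, probe 8,9 -> slot 9
208: h=0 -> slot 0
580: h=8, probe 8,9,10,11 -> slot 11
463: h=8, probe 8,9,10,11,12 -> slot 12
Table: [208, ., ., ., ., ., 45, ., 190, 918, 634, 580, 463]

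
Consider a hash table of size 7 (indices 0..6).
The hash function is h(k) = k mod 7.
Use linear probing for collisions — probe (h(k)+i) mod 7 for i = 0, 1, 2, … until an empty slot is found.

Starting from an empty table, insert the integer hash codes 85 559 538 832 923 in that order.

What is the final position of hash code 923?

85: h=1 → slot 1
559: h=6 → slot 6
538: h=6, probe 6,0 → slot 0
832: h=6, probe 6,0,1,2 → slot 2
923: h=6, probe 6,0,1,2,3 → slot 3
Table: [538, 85, 832, 923, ∅, ∅, 559]

3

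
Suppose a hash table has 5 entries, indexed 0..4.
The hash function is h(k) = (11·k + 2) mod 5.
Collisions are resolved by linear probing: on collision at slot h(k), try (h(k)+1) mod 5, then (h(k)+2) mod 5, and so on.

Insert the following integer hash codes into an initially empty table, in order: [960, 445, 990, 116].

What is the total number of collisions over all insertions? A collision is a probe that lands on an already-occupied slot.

5

Insert 960: h=2, slot 2 empty → index 2.
Insert 445: h=2, slot 2 occupied → index 3.
Insert 990: h=2, slots 2,3 occupied → index 4.
Insert 116: h=3, slots 3,4 occupied → index 0.
Table: [116, ., 960, 445, 990]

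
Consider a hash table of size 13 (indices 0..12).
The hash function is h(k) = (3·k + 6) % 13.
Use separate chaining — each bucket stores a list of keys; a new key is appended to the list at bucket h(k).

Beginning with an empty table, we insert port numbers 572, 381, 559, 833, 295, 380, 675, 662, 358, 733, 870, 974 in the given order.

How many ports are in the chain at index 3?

Insert 572: h=6, bucket 6 empty -> new chain.
Insert 381: h=5, bucket 5 empty -> new chain.
Insert 559: h=6, bucket 6 nonempty -> append to chain.
Insert 833: h=9, bucket 9 empty -> new chain.
Insert 295: h=7, bucket 7 empty -> new chain.
Insert 380: h=2, bucket 2 empty -> new chain.
Insert 675: h=3, bucket 3 empty -> new chain.
Insert 662: h=3, bucket 3 nonempty -> append to chain.
Insert 358: h=1, bucket 1 empty -> new chain.
Insert 733: h=8, bucket 8 empty -> new chain.
Insert 870: h=3, bucket 3 nonempty -> append to chain.
Insert 974: h=3, bucket 3 nonempty -> append to chain.
Final buckets:
0: _
1: 358
2: 380
3: 675 -> 662 -> 870 -> 974
4: _
5: 381
6: 572 -> 559
7: 295
8: 733
9: 833
10: _
11: _
12: _

4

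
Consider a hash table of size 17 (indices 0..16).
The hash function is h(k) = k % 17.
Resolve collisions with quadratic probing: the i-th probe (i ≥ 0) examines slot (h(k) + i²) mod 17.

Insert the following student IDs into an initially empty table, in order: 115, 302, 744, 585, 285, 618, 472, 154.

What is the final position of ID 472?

12

115 hashes to 13; slot 13 is free → place at 13.
302 hashes to 13; 13 taken → place at 14.
744 hashes to 13; 13,14 taken → place at 0.
585 hashes to 7; slot 7 is free → place at 7.
285 hashes to 13; 13,14,0 taken → place at 5.
618 hashes to 6; slot 6 is free → place at 6.
472 hashes to 13; 13,14,0,5 taken → place at 12.
154 hashes to 1; slot 1 is free → place at 1.
Table: [744, 154, ∅, ∅, ∅, 285, 618, 585, ∅, ∅, ∅, ∅, 472, 115, 302, ∅, ∅]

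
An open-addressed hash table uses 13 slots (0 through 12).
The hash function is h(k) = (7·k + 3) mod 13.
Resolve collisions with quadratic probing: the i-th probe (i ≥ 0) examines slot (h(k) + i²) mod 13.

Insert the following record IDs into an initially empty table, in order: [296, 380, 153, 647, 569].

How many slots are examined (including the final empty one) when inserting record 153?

2

Insert 296: h=8, slot 8 empty -> index 8.
Insert 380: h=11, slot 11 empty -> index 11.
Insert 153: h=8, slot 8 occupied -> index 9.
Insert 647: h=8, slots 8,9 occupied -> index 12.
Insert 569: h=8, slots 8,9,12 occupied -> index 4.
Table: [∅, ∅, ∅, ∅, 569, ∅, ∅, ∅, 296, 153, ∅, 380, 647]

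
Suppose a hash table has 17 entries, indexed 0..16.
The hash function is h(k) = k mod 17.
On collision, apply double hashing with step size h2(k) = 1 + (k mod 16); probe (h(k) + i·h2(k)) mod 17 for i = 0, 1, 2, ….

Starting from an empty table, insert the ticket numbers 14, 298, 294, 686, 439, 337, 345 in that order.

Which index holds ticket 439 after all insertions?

14: h=14 -> slot 14
298: h=9 -> slot 9
294: h=5 -> slot 5
686: h=6 -> slot 6
439: h=14, h2=8, probe 14,5,13 -> slot 13
337: h=14, h2=2, probe 14,16 -> slot 16
345: h=5, h2=10, probe 5,15 -> slot 15
Table: [∅, ∅, ∅, ∅, ∅, 294, 686, ∅, ∅, 298, ∅, ∅, ∅, 439, 14, 345, 337]

13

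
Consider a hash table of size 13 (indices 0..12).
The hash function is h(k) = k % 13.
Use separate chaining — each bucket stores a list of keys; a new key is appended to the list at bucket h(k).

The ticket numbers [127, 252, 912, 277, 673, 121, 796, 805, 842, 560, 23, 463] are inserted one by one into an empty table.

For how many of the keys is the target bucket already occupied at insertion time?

127 -> bucket 10
252 -> bucket 5
912 -> bucket 2
277 -> bucket 4
673 -> bucket 10 (collision)
121 -> bucket 4 (collision)
796 -> bucket 3
805 -> bucket 12
842 -> bucket 10 (collision)
560 -> bucket 1
23 -> bucket 10 (collision)
463 -> bucket 8
Final buckets:
0: ∅
1: 560
2: 912
3: 796
4: 277 -> 121
5: 252
6: ∅
7: ∅
8: 463
9: ∅
10: 127 -> 673 -> 842 -> 23
11: ∅
12: 805

4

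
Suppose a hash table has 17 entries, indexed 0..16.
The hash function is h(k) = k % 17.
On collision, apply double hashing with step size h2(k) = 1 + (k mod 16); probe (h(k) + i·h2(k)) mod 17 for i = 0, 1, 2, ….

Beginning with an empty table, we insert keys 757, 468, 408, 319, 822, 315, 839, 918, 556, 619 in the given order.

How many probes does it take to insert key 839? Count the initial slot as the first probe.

Insert 757: h=9, slot 9 empty => index 9.
Insert 468: h=9, h2=5, slot 9 occupied => index 14.
Insert 408: h=0, slot 0 empty => index 0.
Insert 319: h=13, slot 13 empty => index 13.
Insert 822: h=6, slot 6 empty => index 6.
Insert 315: h=9, h2=12, slot 9 occupied => index 4.
Insert 839: h=6, h2=8, slots 6,14 occupied => index 5.
Insert 918: h=0, h2=7, slot 0 occupied => index 7.
Insert 556: h=12, slot 12 empty => index 12.
Insert 619: h=7, h2=12, slot 7 occupied => index 2.
Table: [408, ., 619, ., 315, 839, 822, 918, ., 757, ., ., 556, 319, 468, ., .]

3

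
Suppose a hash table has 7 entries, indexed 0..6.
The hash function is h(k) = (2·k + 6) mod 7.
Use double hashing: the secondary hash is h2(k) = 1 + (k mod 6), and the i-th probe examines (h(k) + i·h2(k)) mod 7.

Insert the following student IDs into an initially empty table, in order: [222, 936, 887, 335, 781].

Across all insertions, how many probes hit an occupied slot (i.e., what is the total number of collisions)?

222: h=2 → slot 2
936: h=2, h2=1, probe 2,3 → slot 3
887: h=2, h2=6, probe 2,1 → slot 1
335: h=4 → slot 4
781: h=0 → slot 0
Table: [781, 887, 222, 936, 335, —, —]

2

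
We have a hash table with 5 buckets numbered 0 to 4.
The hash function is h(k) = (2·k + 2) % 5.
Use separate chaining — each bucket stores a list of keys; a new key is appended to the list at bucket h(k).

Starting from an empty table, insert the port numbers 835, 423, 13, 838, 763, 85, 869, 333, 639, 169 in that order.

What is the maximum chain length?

835 → bucket 2
423 → bucket 3
13 → bucket 3 (collision)
838 → bucket 3 (collision)
763 → bucket 3 (collision)
85 → bucket 2 (collision)
869 → bucket 0
333 → bucket 3 (collision)
639 → bucket 0 (collision)
169 → bucket 0 (collision)
Final buckets:
0: 869 -> 639 -> 169
1: _
2: 835 -> 85
3: 423 -> 13 -> 838 -> 763 -> 333
4: _

5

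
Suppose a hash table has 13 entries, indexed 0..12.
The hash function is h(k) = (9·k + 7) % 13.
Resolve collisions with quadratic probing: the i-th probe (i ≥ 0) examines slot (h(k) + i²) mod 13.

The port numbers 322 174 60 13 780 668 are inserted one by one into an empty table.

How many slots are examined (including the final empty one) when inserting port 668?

3

322: h=6 -> slot 6
174: h=0 -> slot 0
60: h=1 -> slot 1
13: h=7 -> slot 7
780: h=7, probe 7,8 -> slot 8
668: h=0, probe 0,1,4 -> slot 4
Table: [174, 60, -, -, 668, -, 322, 13, 780, -, -, -, -]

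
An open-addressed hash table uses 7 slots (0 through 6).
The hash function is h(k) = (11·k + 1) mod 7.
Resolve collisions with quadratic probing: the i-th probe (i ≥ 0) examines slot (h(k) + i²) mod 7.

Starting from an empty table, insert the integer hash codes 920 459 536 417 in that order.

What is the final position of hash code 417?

920: h=6 → slot 6
459: h=3 → slot 3
536: h=3, probe 3,4 → slot 4
417: h=3, probe 3,4,0 → slot 0
Table: [417, ∅, ∅, 459, 536, ∅, 920]

0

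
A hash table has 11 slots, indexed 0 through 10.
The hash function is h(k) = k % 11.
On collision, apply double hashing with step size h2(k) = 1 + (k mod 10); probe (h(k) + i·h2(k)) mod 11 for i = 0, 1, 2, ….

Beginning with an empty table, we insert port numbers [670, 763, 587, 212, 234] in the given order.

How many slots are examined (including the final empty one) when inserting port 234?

670 hashes to 10; slot 10 is free -> place at 10.
763 hashes to 4; slot 4 is free -> place at 4.
587 hashes to 4, h2=8; 4 taken -> place at 1.
212 hashes to 3; slot 3 is free -> place at 3.
234 hashes to 3, h2=5; 3 taken -> place at 8.
Table: [—, 587, —, 212, 763, —, —, —, 234, —, 670]

2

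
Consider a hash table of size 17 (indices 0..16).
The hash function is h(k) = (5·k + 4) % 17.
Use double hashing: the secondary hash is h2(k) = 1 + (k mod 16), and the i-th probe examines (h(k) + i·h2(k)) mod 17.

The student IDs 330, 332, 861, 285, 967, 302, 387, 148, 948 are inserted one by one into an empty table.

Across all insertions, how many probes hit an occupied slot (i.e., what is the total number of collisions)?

4

Insert 330: h=5, slot 5 empty => index 5.
Insert 332: h=15, slot 15 empty => index 15.
Insert 861: h=8, slot 8 empty => index 8.
Insert 285: h=1, slot 1 empty => index 1.
Insert 967: h=11, slot 11 empty => index 11.
Insert 302: h=1, h2=15, slot 1 occupied => index 16.
Insert 387: h=1, h2=4, slots 1,5 occupied => index 9.
Insert 148: h=13, slot 13 empty => index 13.
Insert 948: h=1, h2=5, slot 1 occupied => index 6.
Table: [-, 285, -, -, -, 330, 948, -, 861, 387, -, 967, -, 148, -, 332, 302]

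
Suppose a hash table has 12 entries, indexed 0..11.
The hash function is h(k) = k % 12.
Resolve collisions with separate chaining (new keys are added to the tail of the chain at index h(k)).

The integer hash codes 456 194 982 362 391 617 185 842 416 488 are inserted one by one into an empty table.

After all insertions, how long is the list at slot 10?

456 -> bucket 0
194 -> bucket 2
982 -> bucket 10
362 -> bucket 2 (collision)
391 -> bucket 7
617 -> bucket 5
185 -> bucket 5 (collision)
842 -> bucket 2 (collision)
416 -> bucket 8
488 -> bucket 8 (collision)
Final buckets:
0: 456
1: ∅
2: 194 -> 362 -> 842
3: ∅
4: ∅
5: 617 -> 185
6: ∅
7: 391
8: 416 -> 488
9: ∅
10: 982
11: ∅

1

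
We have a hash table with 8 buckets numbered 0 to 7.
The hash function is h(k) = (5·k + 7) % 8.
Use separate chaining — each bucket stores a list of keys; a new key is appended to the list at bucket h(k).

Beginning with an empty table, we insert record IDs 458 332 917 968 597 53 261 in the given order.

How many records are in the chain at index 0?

4

Insert 458: h=1, bucket 1 empty -> new chain.
Insert 332: h=3, bucket 3 empty -> new chain.
Insert 917: h=0, bucket 0 empty -> new chain.
Insert 968: h=7, bucket 7 empty -> new chain.
Insert 597: h=0, bucket 0 nonempty -> append to chain.
Insert 53: h=0, bucket 0 nonempty -> append to chain.
Insert 261: h=0, bucket 0 nonempty -> append to chain.
Final buckets:
0: 917 -> 597 -> 53 -> 261
1: 458
2: —
3: 332
4: —
5: —
6: —
7: 968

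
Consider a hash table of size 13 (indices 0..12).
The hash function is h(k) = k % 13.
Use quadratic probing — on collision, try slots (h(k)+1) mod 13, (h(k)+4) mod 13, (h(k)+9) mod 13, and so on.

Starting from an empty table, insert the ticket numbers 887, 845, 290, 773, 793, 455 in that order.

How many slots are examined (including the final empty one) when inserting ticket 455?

4

887: h=3 → slot 3
845: h=0 → slot 0
290: h=4 → slot 4
773: h=6 → slot 6
793: h=0, probe 0,1 → slot 1
455: h=0, probe 0,1,4,9 → slot 9
Table: [845, 793, -, 887, 290, -, 773, -, -, 455, -, -, -]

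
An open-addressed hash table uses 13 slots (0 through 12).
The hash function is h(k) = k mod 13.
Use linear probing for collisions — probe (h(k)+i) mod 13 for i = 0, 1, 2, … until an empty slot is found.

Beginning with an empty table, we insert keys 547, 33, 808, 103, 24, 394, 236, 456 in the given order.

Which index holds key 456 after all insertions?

5

547: h=1 -> slot 1
33: h=7 -> slot 7
808: h=2 -> slot 2
103: h=12 -> slot 12
24: h=11 -> slot 11
394: h=4 -> slot 4
236: h=2, probe 2,3 -> slot 3
456: h=1, probe 1,2,3,4,5 -> slot 5
Table: [-, 547, 808, 236, 394, 456, -, 33, -, -, -, 24, 103]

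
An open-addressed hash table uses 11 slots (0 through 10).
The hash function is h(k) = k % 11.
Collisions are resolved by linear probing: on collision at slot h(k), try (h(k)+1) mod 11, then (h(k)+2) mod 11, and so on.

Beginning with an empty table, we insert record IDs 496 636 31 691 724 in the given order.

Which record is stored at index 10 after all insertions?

496: h=1 → slot 1
636: h=9 → slot 9
31: h=9, probe 9,10 → slot 10
691: h=9, probe 9,10,0 → slot 0
724: h=9, probe 9,10,0,1,2 → slot 2
Table: [691, 496, 724, ., ., ., ., ., ., 636, 31]

31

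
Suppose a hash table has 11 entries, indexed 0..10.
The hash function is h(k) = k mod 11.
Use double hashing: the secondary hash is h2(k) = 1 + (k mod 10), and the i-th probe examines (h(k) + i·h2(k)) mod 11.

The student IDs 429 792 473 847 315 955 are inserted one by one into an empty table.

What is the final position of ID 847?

8

Insert 429: h=0, slot 0 empty → index 0.
Insert 792: h=0, h2=3, slot 0 occupied → index 3.
Insert 473: h=0, h2=4, slot 0 occupied → index 4.
Insert 847: h=0, h2=8, slot 0 occupied → index 8.
Insert 315: h=7, slot 7 empty → index 7.
Insert 955: h=9, slot 9 empty → index 9.
Table: [429, ∅, ∅, 792, 473, ∅, ∅, 315, 847, 955, ∅]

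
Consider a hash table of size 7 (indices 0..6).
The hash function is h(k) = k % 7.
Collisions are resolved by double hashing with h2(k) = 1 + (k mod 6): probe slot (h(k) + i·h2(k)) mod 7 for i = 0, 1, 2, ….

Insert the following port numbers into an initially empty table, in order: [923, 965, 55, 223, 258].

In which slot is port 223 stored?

3

Insert 923: h=6, slot 6 empty => index 6.
Insert 965: h=6, h2=6, slot 6 occupied => index 5.
Insert 55: h=6, h2=2, slot 6 occupied => index 1.
Insert 223: h=6, h2=2, slots 6,1 occupied => index 3.
Insert 258: h=6, h2=1, slot 6 occupied => index 0.
Table: [258, 55, ∅, 223, ∅, 965, 923]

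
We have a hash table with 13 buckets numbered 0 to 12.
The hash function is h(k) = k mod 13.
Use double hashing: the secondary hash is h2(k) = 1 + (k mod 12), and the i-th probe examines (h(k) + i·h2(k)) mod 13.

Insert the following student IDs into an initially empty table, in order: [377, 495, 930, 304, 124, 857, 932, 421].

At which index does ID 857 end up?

377: h=0 → slot 0
495: h=1 → slot 1
930: h=7 → slot 7
304: h=5 → slot 5
124: h=7, h2=5, probe 7,12 → slot 12
857: h=12, h2=6, probe 12,5,11 → slot 11
932: h=9 → slot 9
421: h=5, h2=2, probe 5,7,9,11,0,2 → slot 2
Table: [377, 495, 421, —, —, 304, —, 930, —, 932, —, 857, 124]

11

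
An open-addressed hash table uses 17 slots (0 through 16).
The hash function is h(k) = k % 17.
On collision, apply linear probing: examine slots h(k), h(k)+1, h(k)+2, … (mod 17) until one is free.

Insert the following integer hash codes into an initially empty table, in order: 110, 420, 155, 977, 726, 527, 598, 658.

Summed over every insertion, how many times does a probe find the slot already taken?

4

110: h=8 -> slot 8
420: h=12 -> slot 12
155: h=2 -> slot 2
977: h=8, probe 8,9 -> slot 9
726: h=12, probe 12,13 -> slot 13
527: h=0 -> slot 0
598: h=3 -> slot 3
658: h=12, probe 12,13,14 -> slot 14
Table: [527, ∅, 155, 598, ∅, ∅, ∅, ∅, 110, 977, ∅, ∅, 420, 726, 658, ∅, ∅]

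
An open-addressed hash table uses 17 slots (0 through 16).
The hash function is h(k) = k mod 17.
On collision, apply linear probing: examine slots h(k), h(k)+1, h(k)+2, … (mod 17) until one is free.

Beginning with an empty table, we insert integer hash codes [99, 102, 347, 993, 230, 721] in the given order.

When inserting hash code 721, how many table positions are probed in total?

99: h=14 -> slot 14
102: h=0 -> slot 0
347: h=7 -> slot 7
993: h=7, probe 7,8 -> slot 8
230: h=9 -> slot 9
721: h=7, probe 7,8,9,10 -> slot 10
Table: [102, —, —, —, —, —, —, 347, 993, 230, 721, —, —, —, 99, —, —]

4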